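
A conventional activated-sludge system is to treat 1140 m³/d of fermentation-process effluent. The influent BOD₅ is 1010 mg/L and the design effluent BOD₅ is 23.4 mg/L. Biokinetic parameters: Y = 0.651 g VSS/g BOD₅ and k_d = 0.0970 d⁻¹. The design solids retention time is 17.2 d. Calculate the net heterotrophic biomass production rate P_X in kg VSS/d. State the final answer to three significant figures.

The observed yield is Y_obs = Y/(1 + k_d·θ_c) = 0.651 / (1 + 0.0970 × 17.2) = 0.651 / 2.668 = 0.2440 g VSS per g BOD₅ removed.
Q·(S₀ − S) = 1140 × (1010 − 23.4) × 10⁻³ = 1125 kg/d removed.
P_X = Y_obs · Q(S₀ − S) = 0.2440 × 1125 = 274.4 kg VSS/d.

P_X ≈ 274 kg VSS/d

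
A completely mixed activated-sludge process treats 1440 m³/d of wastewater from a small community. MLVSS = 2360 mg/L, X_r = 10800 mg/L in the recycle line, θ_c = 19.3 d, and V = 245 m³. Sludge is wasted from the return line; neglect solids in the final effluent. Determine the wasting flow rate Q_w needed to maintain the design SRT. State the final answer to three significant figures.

Q_w = (V·X)/(θ_c X_r) = 245.0 × 2360 / (19.3 × 10800) = 2.774 m³/d.

Q_w ≈ 2.77 m³/d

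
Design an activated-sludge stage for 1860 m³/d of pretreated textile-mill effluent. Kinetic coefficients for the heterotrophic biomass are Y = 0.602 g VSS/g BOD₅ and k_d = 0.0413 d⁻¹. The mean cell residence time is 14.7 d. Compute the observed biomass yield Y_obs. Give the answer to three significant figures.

Y_obs ≈ 0.375 g VSS/g BOD₅

The observed yield is Y_obs = Y/(1 + k_d·θ_c) = 0.602 / (1 + 0.0413 × 14.7) = 0.602 / 1.607 = 0.3746 g VSS per g BOD₅ removed.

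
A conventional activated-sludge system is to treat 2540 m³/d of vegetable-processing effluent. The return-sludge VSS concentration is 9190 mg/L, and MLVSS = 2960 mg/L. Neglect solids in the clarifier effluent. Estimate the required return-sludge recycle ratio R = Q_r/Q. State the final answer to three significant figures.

Mass balance around the secondary clarifier (neglecting effluent solids): R = X / (X_r − X) = 2960 / (9190 − 2960) = 0.4751.

R ≈ 0.475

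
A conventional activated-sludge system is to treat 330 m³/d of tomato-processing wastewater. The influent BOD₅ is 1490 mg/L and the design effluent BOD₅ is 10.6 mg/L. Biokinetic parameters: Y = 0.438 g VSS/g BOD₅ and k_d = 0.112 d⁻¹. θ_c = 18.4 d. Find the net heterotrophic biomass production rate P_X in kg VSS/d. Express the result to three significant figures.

P_X ≈ 69.9 kg VSS/d

The observed yield is Y_obs = Y/(1 + k_d·θ_c) = 0.438 / (1 + 0.112 × 18.4) = 0.438 / 3.061 = 0.1431 g VSS per g BOD₅ removed.
Q·(S₀ − S) = 330 × (1490 − 10.6) × 10⁻³ = 488.2 kg/d removed.
Net biomass production P_X = Y_obs × Q·(S₀ − S) = 0.1431 × 488.2 = 69.86 kg VSS/d.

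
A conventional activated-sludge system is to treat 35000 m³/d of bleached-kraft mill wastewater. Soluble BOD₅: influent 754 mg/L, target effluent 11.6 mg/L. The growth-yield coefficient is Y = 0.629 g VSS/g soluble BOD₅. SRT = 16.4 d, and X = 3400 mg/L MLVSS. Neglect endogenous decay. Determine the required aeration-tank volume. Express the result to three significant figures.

V ≈ 78800 m³

V·X = Y·Q·ΔS·θ_c gives V = 0.629 × 35000 × (754 − 11.6) × 16.4 / 3400 = 78835 m³.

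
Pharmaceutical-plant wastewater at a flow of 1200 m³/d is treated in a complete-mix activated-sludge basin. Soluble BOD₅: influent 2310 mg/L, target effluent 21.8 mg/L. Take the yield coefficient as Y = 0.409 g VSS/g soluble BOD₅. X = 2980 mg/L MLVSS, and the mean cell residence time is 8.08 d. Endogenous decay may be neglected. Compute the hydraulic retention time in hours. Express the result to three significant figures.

τ ≈ 60.9 h

Biomass mass balance (decay neglected): V·X = Y·Q·(S₀ − S)·θ_c, so V = 0.409 × 1200 × (2310 − 21.8) × 8.08 / 2980 = 3045 m³.
Hydraulic retention time τ = V/Q = 3045 / 1200 = 2.538 d = 60.90 h.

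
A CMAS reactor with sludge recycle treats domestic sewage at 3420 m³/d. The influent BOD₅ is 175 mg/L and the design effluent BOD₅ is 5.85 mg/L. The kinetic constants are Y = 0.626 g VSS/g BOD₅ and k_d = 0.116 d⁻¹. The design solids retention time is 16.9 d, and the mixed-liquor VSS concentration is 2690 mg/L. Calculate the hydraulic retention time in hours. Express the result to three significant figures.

From the SRT design equation V = Y Q (S₀−S) θ_c / [X (1 + k_d θ_c)] = 0.626 × 3420 × (175 − 5.85) × 16.9 / [2690 × (1 + 0.116 × 16.9)] = 6.12×10^6 / 7963 = 768.5 m³.
HRT = V/Q = 768.5 m³ / 3420 m³·d⁻¹ = 0.2247 d × 24 = 5.393 h.

τ ≈ 5.39 h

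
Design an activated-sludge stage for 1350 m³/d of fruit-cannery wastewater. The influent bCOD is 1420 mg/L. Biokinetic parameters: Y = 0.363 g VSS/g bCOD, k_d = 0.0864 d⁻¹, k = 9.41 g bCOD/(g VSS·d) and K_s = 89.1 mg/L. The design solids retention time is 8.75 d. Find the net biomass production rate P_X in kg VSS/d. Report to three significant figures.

P_X ≈ 395 kg VSS/d

From the Monod/SRT balance for a CMAS, S = K_s·(1+k_d θ_c)/[θ_c·(Y k − k_d) − 1] = 89.1 × (1 + 0.0864 × 8.75) / [8.75 × (0.363 × 9.41 − 0.0864) − 1] = 156.5 / 28.13 = 5.562 mg/L.
The observed yield is Y_obs = Y/(1 + k_d·θ_c) = 0.363 / (1 + 0.0864 × 8.75) = 0.363 / 1.756 = 0.2067 g VSS per g bCOD removed.
Q·(S₀ − S) = 1350 × (1420 − 5.56) × 10⁻³ = 1909 kg/d removed.
So the net sludge growth is P_X = 0.2067 × 1909 = 394.7 kg VSS/d.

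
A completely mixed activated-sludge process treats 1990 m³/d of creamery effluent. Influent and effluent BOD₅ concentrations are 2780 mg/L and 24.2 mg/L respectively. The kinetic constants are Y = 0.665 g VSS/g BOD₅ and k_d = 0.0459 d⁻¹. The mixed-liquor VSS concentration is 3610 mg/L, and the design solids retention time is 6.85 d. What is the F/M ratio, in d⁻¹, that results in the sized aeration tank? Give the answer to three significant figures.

F/M ≈ 0.291 d⁻¹

From the SRT design equation V = Y Q (S₀−S) θ_c / [X (1 + k_d θ_c)] = 0.665 × 1990 × (2780 − 24.2) × 6.85 / [3610 × (1 + 0.0459 × 6.85)] = 2.5×10^7 / 4745 = 5265 m³.
F/M = Q·S₀ / (V·X) = 1990 × 2780 / (5265 × 3610) = 0.2911 g BOD₅·(g VSS·d)⁻¹.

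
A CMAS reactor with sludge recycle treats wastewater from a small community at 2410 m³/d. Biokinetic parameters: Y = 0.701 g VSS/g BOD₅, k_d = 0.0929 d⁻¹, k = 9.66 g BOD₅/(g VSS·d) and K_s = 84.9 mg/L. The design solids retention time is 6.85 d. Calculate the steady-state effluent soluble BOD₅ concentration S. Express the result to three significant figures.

From the Monod/SRT balance for a CMAS, S = K_s·(1+k_d θ_c)/[θ_c·(Y k − k_d) − 1] = 84.9 × (1 + 0.0929 × 6.85) / [6.85 × (0.701 × 9.66 − 0.0929) − 1] = 138.9 / 44.75 = 3.105 mg/L.

S ≈ 3.10 mg/L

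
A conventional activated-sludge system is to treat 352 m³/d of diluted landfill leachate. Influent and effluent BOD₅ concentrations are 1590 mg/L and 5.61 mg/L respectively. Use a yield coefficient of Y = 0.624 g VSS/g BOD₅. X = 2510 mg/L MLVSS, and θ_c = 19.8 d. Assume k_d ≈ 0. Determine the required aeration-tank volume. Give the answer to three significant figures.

V ≈ 2750 m³

V·X = Y·Q·ΔS·θ_c gives V = 0.624 × 352 × (1590 − 5.61) × 19.8 / 2510 = 2745 m³.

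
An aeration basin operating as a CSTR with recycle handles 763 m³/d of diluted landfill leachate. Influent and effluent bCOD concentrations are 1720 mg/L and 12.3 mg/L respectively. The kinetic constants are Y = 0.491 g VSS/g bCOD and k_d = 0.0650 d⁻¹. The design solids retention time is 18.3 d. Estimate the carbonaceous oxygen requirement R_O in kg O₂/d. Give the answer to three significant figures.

R_O ≈ 888 kg O₂/d

The observed yield is Y_obs = Y/(1 + k_d·θ_c) = 0.491 / (1 + 0.0650 × 18.3) = 0.491 / 2.189 = 0.2243 g VSS per g bCOD removed.
Substrate removed = Q·(S₀ − S) = 763 m³/d × (1720 − 12.3) g/m³ = 1.3×10^6 g/d = 1303 kg/d.
Net sludge production P_X = 0.2243 × 1303 = 292.2 kg VSS/d.
Carbonaceous O₂ demand = substrate oxidised − cell-mass equivalent = 1303 − 1.42 × 292.2 = 888.1 kg O₂/d.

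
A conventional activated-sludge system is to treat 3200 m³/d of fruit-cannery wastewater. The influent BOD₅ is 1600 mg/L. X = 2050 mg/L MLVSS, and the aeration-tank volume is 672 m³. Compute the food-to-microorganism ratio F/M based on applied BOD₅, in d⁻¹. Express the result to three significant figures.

F/M ≈ 3.72 d⁻¹

F/M = applied load / biomass = Q·S₀/(V·X) = 3200 × 1600 / (672.0 × 2050) = 3.717 d⁻¹.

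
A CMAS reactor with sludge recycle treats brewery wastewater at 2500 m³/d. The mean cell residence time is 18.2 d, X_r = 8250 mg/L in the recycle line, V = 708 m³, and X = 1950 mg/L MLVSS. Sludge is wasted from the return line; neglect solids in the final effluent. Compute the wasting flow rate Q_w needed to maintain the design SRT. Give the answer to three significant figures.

θ_c = V·X/(Q_w·X_r) when wasting from the recycle, so Q_w = V·X/(θ_c·X_r) = 708.0 × 1950 / (18.2 × 8250) = 9.195 m³/d.

Q_w ≈ 9.19 m³/d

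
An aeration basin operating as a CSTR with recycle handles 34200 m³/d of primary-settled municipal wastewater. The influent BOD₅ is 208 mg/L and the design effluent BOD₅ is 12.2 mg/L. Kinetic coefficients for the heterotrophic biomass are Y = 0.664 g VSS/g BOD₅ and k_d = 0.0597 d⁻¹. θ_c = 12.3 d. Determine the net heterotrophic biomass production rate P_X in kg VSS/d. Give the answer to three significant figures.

Correct the yield for decay: Y_obs = Y/(1 + k_d θ_c) = 0.664 / (1 + 0.0597 × 12.3) = 0.664 / 1.734 = 0.3829.
Q·(S₀ − S) = 34200 × (208 − 12.2) × 10⁻³ = 6696 kg/d removed.
P_X = Y_obs · Q(S₀ − S) = 0.3829 × 6696 = 2564 kg VSS/d.

P_X ≈ 2560 kg VSS/d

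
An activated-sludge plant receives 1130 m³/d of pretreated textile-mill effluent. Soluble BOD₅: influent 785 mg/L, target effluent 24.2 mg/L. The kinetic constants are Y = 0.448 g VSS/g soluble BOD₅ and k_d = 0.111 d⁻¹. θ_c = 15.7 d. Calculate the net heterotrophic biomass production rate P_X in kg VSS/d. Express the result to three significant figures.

Correct the yield for decay: Y_obs = Y/(1 + k_d θ_c) = 0.448 / (1 + 0.111 × 15.7) = 0.448 / 2.743 = 0.1633.
Q·(S₀ − S) = 1130 × (785 − 24.2) × 10⁻³ = 859.7 kg/d removed.
Biomass produced: P_X = Y_obs·Q·ΔS = 0.1633 × 859.7 ≈ 140.4 kg VSS/d.

P_X ≈ 140 kg VSS/d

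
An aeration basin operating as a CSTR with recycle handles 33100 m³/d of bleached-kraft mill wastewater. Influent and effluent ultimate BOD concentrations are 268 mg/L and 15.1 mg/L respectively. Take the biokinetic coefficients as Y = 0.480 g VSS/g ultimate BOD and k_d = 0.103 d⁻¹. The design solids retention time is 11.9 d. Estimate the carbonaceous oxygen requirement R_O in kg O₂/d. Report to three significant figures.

R_O ≈ 5810 kg O₂/d

Y_obs = Y / (1 + k_d θ_c) = 0.480 / (1 + 0.103 × 11.9) = 0.480 / 2.226 = 0.2157.
ΔS = 268 − 15.1 = 252.9 mg/L, so the substrate removal rate is 33100 × 252.9/1000 = 8371 kg ultimate BOD/d.
Biomass synthesised: P_X = Y_obs × 8371 = 1805 kg VSS/d.
R_O = Q·(S₀ − S) − 1.42·P_X = 8371 − 1.42 × 1805 = 5807 kg O₂/d.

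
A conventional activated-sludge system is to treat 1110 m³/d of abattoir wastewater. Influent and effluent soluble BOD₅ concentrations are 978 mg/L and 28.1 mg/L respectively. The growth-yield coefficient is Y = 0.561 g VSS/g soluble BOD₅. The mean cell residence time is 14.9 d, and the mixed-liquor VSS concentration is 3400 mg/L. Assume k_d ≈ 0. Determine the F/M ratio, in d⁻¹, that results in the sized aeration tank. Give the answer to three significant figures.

F/M ≈ 0.123 d⁻¹

Biomass mass balance (decay neglected): V·X = Y·Q·(S₀ − S)·θ_c, so V = 0.561 × 1110 × (978 − 28.1) × 14.9 / 3400 = 2592 m³.
F/M = applied load / biomass = Q·S₀/(V·X) = 1110 × 978 / (2592 × 3400) = 0.1232 d⁻¹.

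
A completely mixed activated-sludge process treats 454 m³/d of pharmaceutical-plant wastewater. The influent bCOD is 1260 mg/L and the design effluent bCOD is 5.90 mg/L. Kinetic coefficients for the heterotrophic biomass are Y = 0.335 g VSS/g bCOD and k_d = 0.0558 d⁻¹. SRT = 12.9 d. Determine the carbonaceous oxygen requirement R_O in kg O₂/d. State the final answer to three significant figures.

R_O ≈ 412 kg O₂/d

Observed yield with endogenous decay: Y_obs = Y / (1 + k_d·θ_c) = 0.335 / (1 + 0.0558 × 12.9) = 0.335 / 1.720 = 0.1948 g VSS/g bCOD.
ΔS = 1260 − 5.90 = 1254 mg/L, so the substrate removal rate is 454 × 1254/1000 = 569.4 kg bCOD/d.
Biomass synthesised: P_X = Y_obs × 569.4 = 110.9 kg VSS/d.
R_O = Q·(S₀ − S) − 1.42·P_X = 569.4 − 1.42 × 110.9 = 411.9 kg O₂/d.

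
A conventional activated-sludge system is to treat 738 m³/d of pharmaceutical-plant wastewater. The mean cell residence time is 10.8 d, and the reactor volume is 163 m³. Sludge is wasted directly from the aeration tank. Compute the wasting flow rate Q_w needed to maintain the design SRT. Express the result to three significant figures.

With mixed-liquor wasting, θ_c = V/Q_w, so Q_w = V/θ_c = 163.0/10.8 = 15.09 m³/d.

Q_w ≈ 15.1 m³/d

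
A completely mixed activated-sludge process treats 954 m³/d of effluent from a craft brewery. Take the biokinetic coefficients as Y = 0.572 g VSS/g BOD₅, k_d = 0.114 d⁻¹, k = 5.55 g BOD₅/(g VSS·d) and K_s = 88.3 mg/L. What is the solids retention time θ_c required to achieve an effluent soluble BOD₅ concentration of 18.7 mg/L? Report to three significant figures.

At the target effluent, Y k S/(K_s+S) = 0.572×5.55×18.7/107.0 = 0.5548 d⁻¹.
θ_c = 1/(μ − k_d) = 1/(0.5548 − 0.114) = 1/0.4408 = 2.269 d.

θ_c ≈ 2.27 d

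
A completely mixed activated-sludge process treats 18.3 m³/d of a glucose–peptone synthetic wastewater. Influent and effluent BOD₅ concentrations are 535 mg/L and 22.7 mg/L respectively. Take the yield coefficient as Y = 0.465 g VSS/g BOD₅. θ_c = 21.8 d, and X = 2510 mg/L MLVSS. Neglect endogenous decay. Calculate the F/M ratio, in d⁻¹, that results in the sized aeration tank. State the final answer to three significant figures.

F/M ≈ 0.103 d⁻¹

Biomass mass balance (decay neglected): V·X = Y·Q·(S₀ − S)·θ_c, so V = 0.465 × 18.3 × (535 − 22.7) × 21.8 / 2510 = 37.86 m³.
Food-to-microorganism ratio F/M = Q S₀ / (V X) = 18.3 × 535 / (37.86 × 2510) = 0.1030 d⁻¹.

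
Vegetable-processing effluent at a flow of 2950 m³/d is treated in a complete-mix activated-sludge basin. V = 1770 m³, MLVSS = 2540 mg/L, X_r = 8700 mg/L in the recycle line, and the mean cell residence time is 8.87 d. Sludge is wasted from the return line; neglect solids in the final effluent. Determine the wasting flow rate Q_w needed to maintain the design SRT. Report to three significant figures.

Wasting from the return line (neglecting effluent solids): Q_w = V·X / (θ_c·X_r) = 1770 × 2540 / (8.87 × 8700) = 58.26 m³/d.

Q_w ≈ 58.3 m³/d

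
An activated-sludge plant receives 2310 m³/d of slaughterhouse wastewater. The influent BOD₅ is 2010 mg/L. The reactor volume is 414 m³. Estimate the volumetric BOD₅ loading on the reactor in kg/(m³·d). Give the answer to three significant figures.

L_v ≈ 11.2 kg BOD₅/(m³·d)

Applied BOD₅ load per unit volume = Q·S₀/V = (2310 × 2010/1000)/414.0 = 11.22 kg BOD₅·m⁻³·d⁻¹.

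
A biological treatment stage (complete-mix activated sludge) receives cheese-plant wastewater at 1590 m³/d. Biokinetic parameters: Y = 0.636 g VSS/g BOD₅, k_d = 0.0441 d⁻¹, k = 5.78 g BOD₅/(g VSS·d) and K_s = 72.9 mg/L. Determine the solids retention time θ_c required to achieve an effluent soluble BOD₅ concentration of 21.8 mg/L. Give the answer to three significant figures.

At the target effluent, Y k S/(K_s+S) = 0.636×5.78×21.8/94.70 = 0.8462 d⁻¹.
θ_c = 1/(μ − k_d) = 1/(0.8462 − 0.0441) = 1/0.8021 = 1.247 d.

θ_c ≈ 1.25 d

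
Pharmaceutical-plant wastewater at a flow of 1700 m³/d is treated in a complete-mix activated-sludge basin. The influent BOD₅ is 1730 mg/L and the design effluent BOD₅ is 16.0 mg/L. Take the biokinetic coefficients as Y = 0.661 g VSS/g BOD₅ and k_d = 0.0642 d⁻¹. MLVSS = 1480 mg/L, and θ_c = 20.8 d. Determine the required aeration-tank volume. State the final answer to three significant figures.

Steady-state biomass mass balance: V·X·(1 + k_d·θ_c) = Y·Q·(S₀ − S)·θ_c, so V = 0.661 × 1700 × (1730 − 16.0) × 20.8 / [1480 × (1 + 0.0642 × 20.8)] = 4.01×10^7 / 3456 = 11591 m³.

V ≈ 11600 m³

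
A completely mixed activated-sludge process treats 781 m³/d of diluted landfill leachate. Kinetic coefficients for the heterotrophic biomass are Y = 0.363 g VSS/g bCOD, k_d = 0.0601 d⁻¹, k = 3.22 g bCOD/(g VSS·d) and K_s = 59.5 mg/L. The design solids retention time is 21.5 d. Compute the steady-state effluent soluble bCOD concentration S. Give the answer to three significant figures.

S ≈ 5.97 mg/L

For a completely mixed reactor with recycle the Lawrence–McCarty relation gives S = K_s·(1 + k_d·θ_c) / [θ_c·(Y·k − k_d) − 1] = 59.5 × (1 + 0.0601 × 21.5) / [21.5 × (0.363 × 3.22 − 0.0601) − 1] = 136.4 / 22.84 = 5.972 mg/L.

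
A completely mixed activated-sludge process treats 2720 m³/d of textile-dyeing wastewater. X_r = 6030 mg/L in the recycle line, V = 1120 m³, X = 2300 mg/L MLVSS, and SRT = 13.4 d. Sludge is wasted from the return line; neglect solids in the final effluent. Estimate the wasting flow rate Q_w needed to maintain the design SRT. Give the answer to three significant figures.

Wasting from the return line (neglecting effluent solids): Q_w = V·X / (θ_c·X_r) = 1120 × 2300 / (13.4 × 6030) = 31.88 m³/d.

Q_w ≈ 31.9 m³/d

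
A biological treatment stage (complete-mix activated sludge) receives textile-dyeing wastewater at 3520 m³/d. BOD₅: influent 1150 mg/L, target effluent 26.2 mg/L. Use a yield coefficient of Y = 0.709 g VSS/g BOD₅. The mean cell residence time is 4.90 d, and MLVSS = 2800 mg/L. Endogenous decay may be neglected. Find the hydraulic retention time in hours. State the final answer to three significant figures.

Biomass mass balance (decay neglected): V·X = Y·Q·(S₀ − S)·θ_c, so V = 0.709 × 3520 × (1150 − 26.2) × 4.90 / 2800 = 4908 m³.
τ = V/Q = 4908/3520 = 1.394 d, or 33.46 h.

τ ≈ 33.5 h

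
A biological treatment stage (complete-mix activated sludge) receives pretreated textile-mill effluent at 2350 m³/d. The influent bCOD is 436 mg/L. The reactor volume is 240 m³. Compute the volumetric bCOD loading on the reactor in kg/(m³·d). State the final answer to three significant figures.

Volumetric loading L_v = Q·S₀ / V = 2350 × 436 g/m³ / 240.0 m³ = 4269 g/(m³·d) = 4.269 kg bCOD/(m³·d).

L_v ≈ 4.27 kg bCOD/(m³·d)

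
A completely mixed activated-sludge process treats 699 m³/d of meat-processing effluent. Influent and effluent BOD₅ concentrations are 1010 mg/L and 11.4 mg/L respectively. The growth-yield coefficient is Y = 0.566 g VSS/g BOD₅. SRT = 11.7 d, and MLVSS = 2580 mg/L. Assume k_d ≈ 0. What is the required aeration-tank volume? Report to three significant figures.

V·X = Y·Q·ΔS·θ_c gives V = 0.566 × 699 × (1010 − 11.4) × 11.7 / 2580 = 1792 m³.

V ≈ 1790 m³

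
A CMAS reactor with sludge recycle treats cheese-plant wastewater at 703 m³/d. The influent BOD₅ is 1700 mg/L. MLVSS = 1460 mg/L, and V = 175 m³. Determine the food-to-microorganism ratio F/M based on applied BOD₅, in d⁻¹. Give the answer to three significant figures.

F/M ≈ 4.68 d⁻¹

F/M = applied load / biomass = Q·S₀/(V·X) = 703 × 1700 / (175.0 × 1460) = 4.677 d⁻¹.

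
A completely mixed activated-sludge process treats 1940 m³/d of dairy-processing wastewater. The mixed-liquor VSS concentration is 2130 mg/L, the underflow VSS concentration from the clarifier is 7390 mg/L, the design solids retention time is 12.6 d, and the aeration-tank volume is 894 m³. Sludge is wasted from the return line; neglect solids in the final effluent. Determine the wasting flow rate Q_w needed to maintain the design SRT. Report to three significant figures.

Q_w ≈ 20.5 m³/d

Wasting from the return line (neglecting effluent solids): Q_w = V·X / (θ_c·X_r) = 894.0 × 2130 / (12.6 × 7390) = 20.45 m³/d.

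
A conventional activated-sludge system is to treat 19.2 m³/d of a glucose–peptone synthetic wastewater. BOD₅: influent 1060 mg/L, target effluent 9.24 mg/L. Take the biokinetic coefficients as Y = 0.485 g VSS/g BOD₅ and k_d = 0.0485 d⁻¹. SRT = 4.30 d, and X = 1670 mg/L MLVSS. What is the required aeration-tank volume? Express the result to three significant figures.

V ≈ 20.8 m³

Steady-state biomass mass balance: V·X·(1 + k_d·θ_c) = Y·Q·(S₀ − S)·θ_c, so V = 0.485 × 19.2 × (1060 − 9.24) × 4.30 / [1670 × (1 + 0.0485 × 4.30)] = 4.21×10^4 / 2018 = 20.85 m³.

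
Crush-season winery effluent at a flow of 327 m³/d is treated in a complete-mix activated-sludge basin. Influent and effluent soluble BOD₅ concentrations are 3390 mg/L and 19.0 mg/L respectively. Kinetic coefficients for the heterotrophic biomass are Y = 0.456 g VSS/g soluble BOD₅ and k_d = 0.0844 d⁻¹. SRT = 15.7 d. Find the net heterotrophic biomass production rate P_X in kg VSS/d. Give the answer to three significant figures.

Y_obs = Y / (1 + k_d θ_c) = 0.456 / (1 + 0.0844 × 15.7) = 0.456 / 2.325 = 0.1961.
Q·(S₀ − S) = 327 × (3390 − 19.0) × 10⁻³ = 1102 kg/d removed.
Net biomass production P_X = Y_obs × Q·(S₀ − S) = 0.1961 × 1102 = 216.2 kg VSS/d.

P_X ≈ 216 kg VSS/d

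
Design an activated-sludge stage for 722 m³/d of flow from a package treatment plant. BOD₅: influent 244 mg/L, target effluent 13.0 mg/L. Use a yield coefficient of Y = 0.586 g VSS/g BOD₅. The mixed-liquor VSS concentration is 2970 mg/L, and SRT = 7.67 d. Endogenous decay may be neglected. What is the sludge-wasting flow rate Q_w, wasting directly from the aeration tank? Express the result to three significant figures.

With k_d = 0 the design equation reduces to V = Y Q (S₀−S) θ_c / X = 0.586 × 722 × (244 − 13.0) × 7.67 / 2970 = 252.4 m³.
With mixed-liquor wasting, θ_c = V/Q_w, so Q_w = V/θ_c = 252.4/7.67 = 32.91 m³/d.

Q_w ≈ 32.9 m³/d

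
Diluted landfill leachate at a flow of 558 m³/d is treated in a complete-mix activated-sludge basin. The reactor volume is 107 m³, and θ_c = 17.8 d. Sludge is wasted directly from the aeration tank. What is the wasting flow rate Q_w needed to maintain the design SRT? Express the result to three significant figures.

Q_w ≈ 6.01 m³/d

With mixed-liquor wasting, θ_c = V/Q_w, so Q_w = V/θ_c = 107.0/17.8 = 6.011 m³/d.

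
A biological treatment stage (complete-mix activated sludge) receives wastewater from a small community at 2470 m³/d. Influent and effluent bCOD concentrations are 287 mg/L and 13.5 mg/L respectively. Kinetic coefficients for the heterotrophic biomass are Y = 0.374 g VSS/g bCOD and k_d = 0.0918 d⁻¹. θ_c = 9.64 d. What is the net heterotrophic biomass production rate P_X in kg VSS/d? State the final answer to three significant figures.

P_X ≈ 134 kg VSS/d

Observed yield with endogenous decay: Y_obs = Y / (1 + k_d·θ_c) = 0.374 / (1 + 0.0918 × 9.64) = 0.374 / 1.885 = 0.1984 g VSS/g bCOD.
Substrate removed = Q·(S₀ − S) = 2470 m³/d × (287 − 13.5) g/m³ = 6.76×10^5 g/d = 675.5 kg/d.
Net biomass production P_X = Y_obs × Q·(S₀ − S) = 0.1984 × 675.5 = 134.0 kg VSS/d.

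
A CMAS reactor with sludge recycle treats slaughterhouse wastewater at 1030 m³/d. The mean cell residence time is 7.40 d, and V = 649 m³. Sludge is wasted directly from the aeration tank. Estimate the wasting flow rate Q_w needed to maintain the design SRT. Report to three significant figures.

Wasting from the aeration tank: Q_w = V / θ_c = 649.0 / 7.40 = 87.70 m³/d.

Q_w ≈ 87.7 m³/d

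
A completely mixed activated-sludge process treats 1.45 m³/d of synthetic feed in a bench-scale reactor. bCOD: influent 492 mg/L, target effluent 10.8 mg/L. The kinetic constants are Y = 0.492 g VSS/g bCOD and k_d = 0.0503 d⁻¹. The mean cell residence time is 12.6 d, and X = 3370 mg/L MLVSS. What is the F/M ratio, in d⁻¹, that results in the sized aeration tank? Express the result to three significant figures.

From the SRT design equation V = Y Q (S₀−S) θ_c / [X (1 + k_d θ_c)] = 0.492 × 1.45 × (492 − 10.8) × 12.6 / [3370 × (1 + 0.0503 × 12.6)] = 4.33×10^3 / 5506 = 0.7856 m³.
F/M = applied load / biomass = Q·S₀/(V·X) = 1.45 × 492 / (0.7856 × 3370) = 0.2695 d⁻¹.

F/M ≈ 0.269 d⁻¹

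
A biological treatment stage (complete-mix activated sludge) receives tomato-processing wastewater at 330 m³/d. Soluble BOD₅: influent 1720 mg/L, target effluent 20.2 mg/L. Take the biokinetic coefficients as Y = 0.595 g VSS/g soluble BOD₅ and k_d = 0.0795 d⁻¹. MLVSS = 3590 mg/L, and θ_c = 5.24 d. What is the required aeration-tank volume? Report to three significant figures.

V ≈ 344 m³

From the SRT design equation V = Y Q (S₀−S) θ_c / [X (1 + k_d θ_c)] = 0.595 × 330 × (1720 − 20.2) × 5.24 / [3590 × (1 + 0.0795 × 5.24)] = 1.75×10^6 / 5086 = 343.9 m³.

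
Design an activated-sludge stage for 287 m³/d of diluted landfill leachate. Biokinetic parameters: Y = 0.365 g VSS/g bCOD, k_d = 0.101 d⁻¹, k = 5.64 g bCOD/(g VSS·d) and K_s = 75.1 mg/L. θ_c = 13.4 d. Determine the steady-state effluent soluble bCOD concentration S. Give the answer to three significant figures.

S ≈ 7.00 mg/L

Effluent substrate depends only on kinetics and SRT: S = K_s(1 + k_d θ_c) / [θ_c(Yk − k_d) − 1] = 75.1 × (1 + 0.101 × 13.4) / [13.4 × (0.365 × 5.64 − 0.101) − 1] = 176.7 / 25.23 = 7.005 mg/L.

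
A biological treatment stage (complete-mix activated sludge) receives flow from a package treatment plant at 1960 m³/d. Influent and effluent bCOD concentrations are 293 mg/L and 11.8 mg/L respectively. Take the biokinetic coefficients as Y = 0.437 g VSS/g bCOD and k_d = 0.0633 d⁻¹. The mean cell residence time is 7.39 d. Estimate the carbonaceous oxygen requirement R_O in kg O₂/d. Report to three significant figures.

Correct the yield for decay: Y_obs = Y/(1 + k_d θ_c) = 0.437 / (1 + 0.0633 × 7.39) = 0.437 / 1.468 = 0.2977.
Q·(S₀ − S) = 1960 × (293 − 11.8) × 10⁻³ = 551.2 kg/d removed.
Biomass synthesised: P_X = Y_obs × 551.2 = 164.1 kg VSS/d.
Carbonaceous O₂ demand = substrate oxidised − cell-mass equivalent = 551.2 − 1.42 × 164.1 = 318.1 kg O₂/d.

R_O ≈ 318 kg O₂/d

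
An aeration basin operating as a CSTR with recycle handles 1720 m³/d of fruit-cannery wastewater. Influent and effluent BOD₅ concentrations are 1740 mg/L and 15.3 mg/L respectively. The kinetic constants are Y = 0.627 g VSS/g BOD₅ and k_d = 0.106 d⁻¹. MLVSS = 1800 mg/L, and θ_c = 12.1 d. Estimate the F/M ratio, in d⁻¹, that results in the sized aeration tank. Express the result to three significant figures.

F/M ≈ 0.304 d⁻¹

Rearranging the biomass balance for a CMAS with decay, V = Y·Q·ΔS·θ_c / [X·(1+k_d θ_c)] = 0.627 × 1720 × (1740 − 15.3) × 12.1 / [1800 × (1 + 0.106 × 12.1)] = 2.25×10^7 / 4109 = 5478 m³.
F/M = Q·S₀ / (V·X) = 1720 × 1740 / (5478 × 1800) = 0.3035 g BOD₅·(g VSS·d)⁻¹.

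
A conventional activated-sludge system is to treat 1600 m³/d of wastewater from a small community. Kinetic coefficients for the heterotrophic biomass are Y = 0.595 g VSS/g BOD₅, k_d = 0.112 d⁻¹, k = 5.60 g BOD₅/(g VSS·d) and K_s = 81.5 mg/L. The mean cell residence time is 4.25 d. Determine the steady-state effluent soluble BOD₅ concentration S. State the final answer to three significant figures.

S ≈ 9.48 mg/L

For a completely mixed reactor with recycle the Lawrence–McCarty relation gives S = K_s·(1 + k_d·θ_c) / [θ_c·(Y·k − k_d) − 1] = 81.5 × (1 + 0.112 × 4.25) / [4.25 × (0.595 × 5.60 − 0.112) − 1] = 120.3 / 12.68 = 9.483 mg/L.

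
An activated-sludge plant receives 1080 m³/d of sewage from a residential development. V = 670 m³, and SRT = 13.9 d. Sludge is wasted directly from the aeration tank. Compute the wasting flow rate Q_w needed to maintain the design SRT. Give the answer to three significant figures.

Wasting from the aeration tank: Q_w = V / θ_c = 670.0 / 13.9 = 48.20 m³/d.

Q_w ≈ 48.2 m³/d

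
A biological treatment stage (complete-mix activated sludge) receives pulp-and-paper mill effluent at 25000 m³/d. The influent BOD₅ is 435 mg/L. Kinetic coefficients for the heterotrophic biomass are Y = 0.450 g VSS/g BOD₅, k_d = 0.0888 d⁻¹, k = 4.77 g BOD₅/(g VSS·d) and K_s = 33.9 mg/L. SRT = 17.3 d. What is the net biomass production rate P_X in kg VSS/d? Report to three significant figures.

P_X ≈ 1920 kg VSS/d

Effluent substrate depends only on kinetics and SRT: S = K_s(1 + k_d θ_c) / [θ_c(Yk − k_d) − 1] = 33.9 × (1 + 0.0888 × 17.3) / [17.3 × (0.450 × 4.77 − 0.0888) − 1] = 85.98 / 34.60 = 2.485 mg/L.
Correct the yield for decay: Y_obs = Y/(1 + k_d θ_c) = 0.450 / (1 + 0.0888 × 17.3) = 0.450 / 2.536 = 0.1774.
Mass of BOD₅ removed per day: Q(S₀ − S) = 25000 × 432.5 g/m³ = 10813 kg/d.
So the net sludge growth is P_X = 0.1774 × 10813 = 1918 kg VSS/d.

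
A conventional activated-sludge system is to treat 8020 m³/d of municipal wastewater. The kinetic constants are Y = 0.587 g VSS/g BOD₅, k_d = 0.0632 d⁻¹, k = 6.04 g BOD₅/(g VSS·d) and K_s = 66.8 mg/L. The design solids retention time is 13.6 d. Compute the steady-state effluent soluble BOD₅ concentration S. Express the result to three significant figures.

Effluent substrate depends only on kinetics and SRT: S = K_s(1 + k_d θ_c) / [θ_c(Yk − k_d) − 1] = 66.8 × (1 + 0.0632 × 13.6) / [13.6 × (0.587 × 6.04 − 0.0632) − 1] = 124.2 / 46.36 = 2.679 mg/L.

S ≈ 2.68 mg/L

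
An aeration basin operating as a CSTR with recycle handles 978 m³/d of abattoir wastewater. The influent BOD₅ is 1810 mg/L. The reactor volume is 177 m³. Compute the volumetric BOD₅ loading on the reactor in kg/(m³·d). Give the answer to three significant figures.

L_v = Q S₀ / V = 978 × 1810 × 10⁻³ / 177.0 = 10.00 kg/(m³·d).

L_v ≈ 10.0 kg BOD₅/(m³·d)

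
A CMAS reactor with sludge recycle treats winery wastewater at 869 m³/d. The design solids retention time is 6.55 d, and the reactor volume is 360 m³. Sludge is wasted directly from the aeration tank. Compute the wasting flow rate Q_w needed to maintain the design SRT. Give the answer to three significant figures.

Wasting from the aeration tank: Q_w = V / θ_c = 360.0 / 6.55 = 54.96 m³/d.

Q_w ≈ 55.0 m³/d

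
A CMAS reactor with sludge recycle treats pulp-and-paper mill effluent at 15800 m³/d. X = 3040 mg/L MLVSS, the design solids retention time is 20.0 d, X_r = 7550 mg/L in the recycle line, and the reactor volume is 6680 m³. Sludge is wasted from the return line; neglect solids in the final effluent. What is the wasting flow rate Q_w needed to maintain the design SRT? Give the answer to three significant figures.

Q_w ≈ 134 m³/d

θ_c = V·X/(Q_w·X_r) when wasting from the recycle, so Q_w = V·X/(θ_c·X_r) = 6680 × 3040 / (20.0 × 7550) = 134.5 m³/d.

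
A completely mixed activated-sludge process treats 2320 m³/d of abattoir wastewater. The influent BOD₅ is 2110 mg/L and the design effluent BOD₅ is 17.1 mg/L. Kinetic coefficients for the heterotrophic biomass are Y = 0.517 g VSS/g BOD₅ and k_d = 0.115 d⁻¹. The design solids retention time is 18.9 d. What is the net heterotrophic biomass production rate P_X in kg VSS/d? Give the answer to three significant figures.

Correct the yield for decay: Y_obs = Y/(1 + k_d θ_c) = 0.517 / (1 + 0.115 × 18.9) = 0.517 / 3.173 = 0.1629.
Q·(S₀ − S) = 2320 × (2110 − 17.1) × 10⁻³ = 4856 kg/d removed.
P_X = Y_obs · Q(S₀ − S) = 0.1629 × 4856 = 791.0 kg VSS/d.

P_X ≈ 791 kg VSS/d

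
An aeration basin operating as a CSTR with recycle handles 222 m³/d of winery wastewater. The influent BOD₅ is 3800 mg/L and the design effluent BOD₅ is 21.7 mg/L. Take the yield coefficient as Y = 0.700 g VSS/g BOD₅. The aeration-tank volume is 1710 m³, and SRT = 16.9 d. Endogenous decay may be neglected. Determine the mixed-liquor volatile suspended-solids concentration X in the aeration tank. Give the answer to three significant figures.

X ≈ 5800 mg/L

From V·X = Y·Q·(S₀ − S)·θ_c (decay neglected): X = 0.700 × 222 × (3800 − 21.7) × 16.9 / 1710 = 5803 mg/L.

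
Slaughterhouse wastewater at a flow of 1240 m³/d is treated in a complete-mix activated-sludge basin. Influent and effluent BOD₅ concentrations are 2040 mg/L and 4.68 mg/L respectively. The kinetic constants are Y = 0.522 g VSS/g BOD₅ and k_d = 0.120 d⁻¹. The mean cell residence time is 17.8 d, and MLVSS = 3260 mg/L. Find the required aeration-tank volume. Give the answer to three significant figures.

From the SRT design equation V = Y Q (S₀−S) θ_c / [X (1 + k_d θ_c)] = 0.522 × 1240 × (2040 − 4.68) × 17.8 / [3260 × (1 + 0.120 × 17.8)] = 2.35×10^7 / 10223 = 2294 m³.

V ≈ 2290 m³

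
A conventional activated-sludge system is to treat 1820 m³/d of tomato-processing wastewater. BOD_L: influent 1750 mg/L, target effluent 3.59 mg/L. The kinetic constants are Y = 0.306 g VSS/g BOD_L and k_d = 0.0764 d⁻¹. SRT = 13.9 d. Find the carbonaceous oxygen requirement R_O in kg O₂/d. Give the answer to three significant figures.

Correct the yield for decay: Y_obs = Y/(1 + k_d θ_c) = 0.306 / (1 + 0.0764 × 13.9) = 0.306 / 2.062 = 0.1484.
ΔS = 1750 − 3.59 = 1746 mg/L, so the substrate removal rate is 1820 × 1746/1000 = 3178 kg BOD_L/d.
P_X = Y_obs·Q·(S₀ − S) = 0.1484 × 3178 = 471.7 kg VSS/d.
Carbonaceous O₂ demand = substrate oxidised − cell-mass equivalent = 3178 − 1.42 × 471.7 = 2509 kg O₂/d.

R_O ≈ 2510 kg O₂/d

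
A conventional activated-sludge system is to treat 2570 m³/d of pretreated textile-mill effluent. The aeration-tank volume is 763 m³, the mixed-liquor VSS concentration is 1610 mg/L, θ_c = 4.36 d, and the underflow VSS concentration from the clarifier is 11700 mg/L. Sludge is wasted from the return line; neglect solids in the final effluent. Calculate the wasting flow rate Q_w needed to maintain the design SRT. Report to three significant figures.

Q_w ≈ 24.1 m³/d

θ_c = V·X/(Q_w·X_r) when wasting from the recycle, so Q_w = V·X/(θ_c·X_r) = 763.0 × 1610 / (4.36 × 11700) = 24.08 m³/d.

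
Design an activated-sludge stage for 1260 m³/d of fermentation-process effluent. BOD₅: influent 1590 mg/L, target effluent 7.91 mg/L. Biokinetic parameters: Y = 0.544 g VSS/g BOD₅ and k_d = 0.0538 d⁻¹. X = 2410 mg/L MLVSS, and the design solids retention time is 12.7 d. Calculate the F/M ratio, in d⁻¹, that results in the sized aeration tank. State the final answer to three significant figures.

Steady-state biomass mass balance: V·X·(1 + k_d·θ_c) = Y·Q·(S₀ − S)·θ_c, so V = 0.544 × 1260 × (1590 − 7.91) × 12.7 / [2410 × (1 + 0.0538 × 12.7)] = 1.38×10^7 / 4057 = 3395 m³.
F/M = Q·S₀ / (V·X) = 1260 × 1590 / (3395 × 2410) = 0.2449 g BOD₅·(g VSS·d)⁻¹.

F/M ≈ 0.245 d⁻¹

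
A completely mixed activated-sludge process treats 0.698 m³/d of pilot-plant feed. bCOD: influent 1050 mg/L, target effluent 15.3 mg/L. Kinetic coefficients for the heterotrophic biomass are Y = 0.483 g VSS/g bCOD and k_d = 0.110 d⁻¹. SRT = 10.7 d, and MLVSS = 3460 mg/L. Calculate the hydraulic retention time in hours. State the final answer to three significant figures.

From the SRT design equation V = Y Q (S₀−S) θ_c / [X (1 + k_d θ_c)] = 0.483 × 0.698 × (1050 − 15.3) × 10.7 / [3460 × (1 + 0.110 × 10.7)] = 3.73×10^3 / 7532 = 0.4955 m³.
Hydraulic retention time τ = V/Q = 0.4955 / 0.698 = 0.7099 d = 17.04 h.

τ ≈ 17.0 h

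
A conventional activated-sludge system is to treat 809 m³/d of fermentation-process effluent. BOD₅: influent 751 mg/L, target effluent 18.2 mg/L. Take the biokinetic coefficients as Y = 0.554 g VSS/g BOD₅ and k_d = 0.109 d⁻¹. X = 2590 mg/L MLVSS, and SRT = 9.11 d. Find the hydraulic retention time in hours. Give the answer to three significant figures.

Steady-state biomass mass balance: V·X·(1 + k_d·θ_c) = Y·Q·(S₀ − S)·θ_c, so V = 0.554 × 809 × (751 − 18.2) × 9.11 / [2590 × (1 + 0.109 × 9.11)] = 2.99×10^6 / 5162 = 579.6 m³.
τ = V/Q = 579.6/809 = 0.7165 d, or 17.20 h.

τ ≈ 17.2 h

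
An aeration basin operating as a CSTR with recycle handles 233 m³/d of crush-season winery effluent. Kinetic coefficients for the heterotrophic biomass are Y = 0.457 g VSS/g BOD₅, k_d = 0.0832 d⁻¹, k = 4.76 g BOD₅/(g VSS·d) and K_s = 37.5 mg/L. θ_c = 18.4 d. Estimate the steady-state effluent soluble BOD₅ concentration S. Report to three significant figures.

Effluent substrate depends only on kinetics and SRT: S = K_s(1 + k_d θ_c) / [θ_c(Yk − k_d) − 1] = 37.5 × (1 + 0.0832 × 18.4) / [18.4 × (0.457 × 4.76 − 0.0832) − 1] = 94.91 / 37.50 = 2.531 mg/L.

S ≈ 2.53 mg/L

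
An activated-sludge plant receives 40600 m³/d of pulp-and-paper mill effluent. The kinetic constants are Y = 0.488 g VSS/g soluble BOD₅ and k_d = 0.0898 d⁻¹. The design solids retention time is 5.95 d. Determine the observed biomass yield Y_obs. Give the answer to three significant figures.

Y_obs ≈ 0.318 g VSS/g soluble BOD₅

Y_obs = Y / (1 + k_d θ_c) = 0.488 / (1 + 0.0898 × 5.95) = 0.488 / 1.534 = 0.3181.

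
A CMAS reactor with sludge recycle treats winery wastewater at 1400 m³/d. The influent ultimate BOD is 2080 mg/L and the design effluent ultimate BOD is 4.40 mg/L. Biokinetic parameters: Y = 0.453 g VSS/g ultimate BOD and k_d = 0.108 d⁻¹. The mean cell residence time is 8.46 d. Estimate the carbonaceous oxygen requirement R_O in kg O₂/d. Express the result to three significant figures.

R_O ≈ 1930 kg O₂/d

Correct the yield for decay: Y_obs = Y/(1 + k_d θ_c) = 0.453 / (1 + 0.108 × 8.46) = 0.453 / 1.914 = 0.2367.
Mass of ultimate BOD removed per day: Q(S₀ − S) = 1400 × 2076 g/m³ = 2906 kg/d.
Net sludge production P_X = 0.2367 × 2906 = 687.9 kg VSS/d.
Carbonaceous O₂ demand = substrate oxidised − cell-mass equivalent = 2906 − 1.42 × 687.9 = 1929 kg O₂/d.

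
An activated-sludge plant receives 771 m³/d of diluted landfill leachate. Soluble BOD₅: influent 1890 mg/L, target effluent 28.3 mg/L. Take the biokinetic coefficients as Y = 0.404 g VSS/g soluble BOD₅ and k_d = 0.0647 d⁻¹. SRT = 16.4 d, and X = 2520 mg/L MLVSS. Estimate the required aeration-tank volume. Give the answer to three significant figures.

From the SRT design equation V = Y Q (S₀−S) θ_c / [X (1 + k_d θ_c)] = 0.404 × 771 × (1890 − 28.3) × 16.4 / [2520 × (1 + 0.0647 × 16.4)] = 9.51×10^6 / 5194 = 1831 m³.

V ≈ 1830 m³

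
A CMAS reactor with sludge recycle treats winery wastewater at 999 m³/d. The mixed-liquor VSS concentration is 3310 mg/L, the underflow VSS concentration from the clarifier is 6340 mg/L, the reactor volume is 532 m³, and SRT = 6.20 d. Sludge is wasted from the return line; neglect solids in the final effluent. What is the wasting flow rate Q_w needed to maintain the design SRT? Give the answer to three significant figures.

Q_w ≈ 44.8 m³/d

Q_w = (V·X)/(θ_c X_r) = 532.0 × 3310 / (6.20 × 6340) = 44.80 m³/d.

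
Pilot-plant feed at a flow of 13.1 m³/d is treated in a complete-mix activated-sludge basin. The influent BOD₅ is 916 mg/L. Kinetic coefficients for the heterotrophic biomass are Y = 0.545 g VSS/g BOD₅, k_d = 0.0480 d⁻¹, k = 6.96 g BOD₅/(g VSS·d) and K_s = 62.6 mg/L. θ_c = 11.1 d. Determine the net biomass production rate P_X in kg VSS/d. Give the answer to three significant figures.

P_X ≈ 4.26 kg VSS/d

For a completely mixed reactor with recycle the Lawrence–McCarty relation gives S = K_s·(1 + k_d·θ_c) / [θ_c·(Y·k − k_d) − 1] = 62.6 × (1 + 0.0480 × 11.1) / [11.1 × (0.545 × 6.96 − 0.0480) − 1] = 95.95 / 40.57 = 2.365 mg/L.
The observed yield is Y_obs = Y/(1 + k_d·θ_c) = 0.545 / (1 + 0.0480 × 11.1) = 0.545 / 1.533 = 0.3556 g VSS per g BOD₅ removed.
ΔS = 916 − 2.37 = 913.6 mg/L, so the substrate removal rate is 13.1 × 913.6/1000 = 11.97 kg BOD₅/d.
So the net sludge growth is P_X = 0.3556 × 11.97 = 4.256 kg VSS/d.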